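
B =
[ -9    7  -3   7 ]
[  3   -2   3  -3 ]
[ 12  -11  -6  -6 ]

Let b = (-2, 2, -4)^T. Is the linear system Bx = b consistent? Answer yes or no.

Row reduce the augmented matrix [B | b].
R2 ← R2 + (1/3)·R1: [0, 1/3, 2, -2/3, 4/3]
R3 ← R3 + (4/3)·R1: [0, -5/3, -10, 10/3, -20/3]
R3 ← R3 + (5)·R2: [0, 0, 0, 0, 0]
The echelon form has 2 nonzero rows, and every pivot lies in the first 4 columns, so rank(B) = rank([B|b]) = 2.
The system is consistent.

yes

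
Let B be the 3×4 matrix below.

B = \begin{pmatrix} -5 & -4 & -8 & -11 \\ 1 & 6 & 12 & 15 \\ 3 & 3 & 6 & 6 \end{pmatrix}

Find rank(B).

3

Row reduce to echelon form.
R2 ← R2 + (1/5)·R1: [0, 26/5, 52/5, 64/5]
R3 ← R3 + (3/5)·R1: [0, 3/5, 6/5, -3/5]
R3 ← R3 − (3/26)·R2: [0, 0, 0, -27/13]
Echelon form has 3 nonzero rows, so rank(B) = 3.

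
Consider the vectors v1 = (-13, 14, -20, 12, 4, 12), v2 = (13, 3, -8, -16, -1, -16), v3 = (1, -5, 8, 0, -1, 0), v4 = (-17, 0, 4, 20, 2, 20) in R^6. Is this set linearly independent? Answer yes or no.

no

Form the matrix with these vectors as rows and row reduce.
R2 ← R2 + R1: [0, 17, -28, -4, 3, -4]
R3 ← R3 + (1/13)·R1: [0, -51/13, 84/13, 12/13, -9/13, 12/13]
R4 ← R4 − (17/13)·R1: [0, -238/13, 392/13, 56/13, -42/13, 56/13]
R3 ← R3 + (3/13)·R2: [0, 0, 0, 0, 0, 0]
R4 ← R4 + (14/13)·R2: [0, 0, 0, 0, 0, 0]
2 nonzero rows, so the 4 vectors span a space of dimension 2.
Since 2 < 4, the vectors are linearly dependent.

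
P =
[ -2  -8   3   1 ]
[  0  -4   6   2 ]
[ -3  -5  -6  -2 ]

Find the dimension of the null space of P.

Row reduce to echelon form.
R3 ← R3 − (3/2)·R1: [0, 7, -21/2, -7/2]
R3 ← R3 + (7/4)·R2: [0, 0, 0, 0]
2 nonzero rows, so rank(P) = 2.
P has 4 columns; by rank–nullity, nullity = 4 − 2 = 2.

2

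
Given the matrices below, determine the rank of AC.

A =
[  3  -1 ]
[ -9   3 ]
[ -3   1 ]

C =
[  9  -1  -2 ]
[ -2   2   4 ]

First compute AC:
[[ 29,  -5, -10],
 [-87,  15,  30],
 [-29,   5,  10]]
Now row reduce the product.
R2 ← R2 + (3)·R1: [0, 0, 0]
R3 ← R3 + R1: [0, 0, 0]
1 nonzero row, so rank(AC) = 1.

1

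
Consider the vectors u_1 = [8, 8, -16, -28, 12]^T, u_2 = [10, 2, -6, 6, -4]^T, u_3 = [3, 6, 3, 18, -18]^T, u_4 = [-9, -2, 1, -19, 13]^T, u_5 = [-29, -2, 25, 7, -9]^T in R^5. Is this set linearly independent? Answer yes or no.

no

Form the matrix with these vectors as rows and row reduce.
R2 ← R2 − (5/4)·R1: [0, -8, 14, 41, -19]
R3 ← R3 − (3/8)·R1: [0, 3, 9, 57/2, -45/2]
R4 ← R4 + (9/8)·R1: [0, 7, -17, -101/2, 53/2]
R5 ← R5 + (29/8)·R1: [0, 27, -33, -189/2, 69/2]
R3 ← R3 + (3/8)·R2: [0, 0, 57/4, 351/8, -237/8]
R4 ← R4 + (7/8)·R2: [0, 0, -19/4, -117/8, 79/8]
R5 ← R5 + (27/8)·R2: [0, 0, 57/4, 351/8, -237/8]
R4 ← R4 + (1/3)·R3: [0, 0, 0, 0, 0]
R5 ← R5 − R3: [0, 0, 0, 0, 0]
3 nonzero rows, so the 5 vectors span a space of dimension 3.
Since 3 < 5, the vectors are linearly dependent.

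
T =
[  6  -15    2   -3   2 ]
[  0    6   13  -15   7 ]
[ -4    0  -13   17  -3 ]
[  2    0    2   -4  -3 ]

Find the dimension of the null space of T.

Row reduce to echelon form.
R3 ← R3 + (2/3)·R1: [0, -10, -35/3, 15, -5/3]
R4 ← R4 − (1/3)·R1: [0, 5, 4/3, -3, -11/3]
R3 ← R3 + (5/3)·R2: [0, 0, 10, -10, 10]
R4 ← R4 − (5/6)·R2: [0, 0, -19/2, 19/2, -19/2]
R4 ← R4 + (19/20)·R3: [0, 0, 0, 0, 0]
3 nonzero rows, so rank(T) = 3.
T has 5 columns; by rank–nullity, nullity = 5 − 3 = 2.

2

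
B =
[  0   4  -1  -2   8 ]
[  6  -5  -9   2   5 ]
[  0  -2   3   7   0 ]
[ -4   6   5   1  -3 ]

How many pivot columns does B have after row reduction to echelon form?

Row reduce to echelon form.
Swap R1 ↔ R2
R4 ← R4 + (2/3)·R1: [0, 8/3, -1, 7/3, 1/3]
R3 ← R3 + (1/2)·R2: [0, 0, 5/2, 6, 4]
R4 ← R4 − (2/3)·R2: [0, 0, -1/3, 11/3, -5]
R4 ← R4 + (2/15)·R3: [0, 0, 0, 67/15, -67/15]
Echelon form has 4 nonzero rows, so rank(B) = 4.
Each nonzero row contributes one pivot column: 4 pivot columns.

4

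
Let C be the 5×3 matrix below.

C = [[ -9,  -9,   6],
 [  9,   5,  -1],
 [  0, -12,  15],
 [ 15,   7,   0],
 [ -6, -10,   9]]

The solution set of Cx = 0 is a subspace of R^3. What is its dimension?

Row reduce to echelon form.
R2 ← R2 + R1: [0, -4, 5]
R4 ← R4 + (5/3)·R1: [0, -8, 10]
R5 ← R5 − (2/3)·R1: [0, -4, 5]
R3 ← R3 − (3)·R2: [0, 0, 0]
R4 ← R4 − (2)·R2: [0, 0, 0]
R5 ← R5 − R2: [0, 0, 0]
2 nonzero rows, so rank(C) = 2.
C has 3 columns; by rank–nullity, nullity = 3 − 2 = 1.

1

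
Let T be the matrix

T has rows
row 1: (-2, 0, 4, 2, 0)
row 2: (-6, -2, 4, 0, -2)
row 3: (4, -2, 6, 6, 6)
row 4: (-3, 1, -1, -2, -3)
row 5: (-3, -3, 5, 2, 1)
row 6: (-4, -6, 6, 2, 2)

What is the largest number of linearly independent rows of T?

Row reduce to echelon form.
R2 ← R2 − (3)·R1: [0, -2, -8, -6, -2]
R3 ← R3 + (2)·R1: [0, -2, 14, 10, 6]
R4 ← R4 − (3/2)·R1: [0, 1, -7, -5, -3]
R5 ← R5 − (3/2)·R1: [0, -3, -1, -1, 1]
R6 ← R6 − (2)·R1: [0, -6, -2, -2, 2]
R3 ← R3 − R2: [0, 0, 22, 16, 8]
R4 ← R4 + (1/2)·R2: [0, 0, -11, -8, -4]
R5 ← R5 − (3/2)·R2: [0, 0, 11, 8, 4]
R6 ← R6 − (3)·R2: [0, 0, 22, 16, 8]
R4 ← R4 + (1/2)·R3: [0, 0, 0, 0, 0]
R5 ← R5 − (1/2)·R3: [0, 0, 0, 0, 0]
R6 ← R6 − R3: [0, 0, 0, 0, 0]
Echelon form has 3 nonzero rows, so rank(T) = 3.
The rank gives the maximum number of linearly independent rows: 3.

3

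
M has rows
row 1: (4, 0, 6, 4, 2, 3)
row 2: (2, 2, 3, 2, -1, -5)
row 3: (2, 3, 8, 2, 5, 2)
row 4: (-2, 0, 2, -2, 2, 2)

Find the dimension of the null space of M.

Row reduce to echelon form.
R2 ← R2 − (1/2)·R1: [0, 2, 0, 0, -2, -13/2]
R3 ← R3 − (1/2)·R1: [0, 3, 5, 0, 4, 1/2]
R4 ← R4 + (1/2)·R1: [0, 0, 5, 0, 3, 7/2]
R3 ← R3 − (3/2)·R2: [0, 0, 5, 0, 7, 41/4]
R4 ← R4 − R3: [0, 0, 0, 0, -4, -27/4]
4 nonzero rows, so rank(M) = 4.
M has 6 columns; by rank–nullity, nullity = 6 − 4 = 2.

2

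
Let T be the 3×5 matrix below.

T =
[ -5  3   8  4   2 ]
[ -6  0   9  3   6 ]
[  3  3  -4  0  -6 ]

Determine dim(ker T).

3

Row reduce to echelon form.
R2 ← R2 − (6/5)·R1: [0, -18/5, -3/5, -9/5, 18/5]
R3 ← R3 + (3/5)·R1: [0, 24/5, 4/5, 12/5, -24/5]
R3 ← R3 + (4/3)·R2: [0, 0, 0, 0, 0]
2 nonzero rows, so rank(T) = 2.
T has 5 columns; by rank–nullity, nullity = 5 − 2 = 3.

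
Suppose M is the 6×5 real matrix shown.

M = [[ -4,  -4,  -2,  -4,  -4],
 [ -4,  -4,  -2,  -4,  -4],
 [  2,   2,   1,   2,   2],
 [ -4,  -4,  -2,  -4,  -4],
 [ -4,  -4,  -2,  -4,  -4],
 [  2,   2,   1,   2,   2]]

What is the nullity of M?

Row reduce to echelon form.
R2 ← R2 − R1: [0, 0, 0, 0, 0]
R3 ← R3 + (1/2)·R1: [0, 0, 0, 0, 0]
R4 ← R4 − R1: [0, 0, 0, 0, 0]
R5 ← R5 − R1: [0, 0, 0, 0, 0]
R6 ← R6 + (1/2)·R1: [0, 0, 0, 0, 0]
1 nonzero row, so rank(M) = 1.
M has 5 columns; by rank–nullity, nullity = 5 − 1 = 4.

4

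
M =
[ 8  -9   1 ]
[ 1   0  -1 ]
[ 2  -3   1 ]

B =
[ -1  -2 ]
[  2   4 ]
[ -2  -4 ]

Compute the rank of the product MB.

First compute MB:
[[-28, -56],
 [  1,   2],
 [-10, -20]]
Now row reduce the product.
R2 ← R2 + (1/28)·R1: [0, 0]
R3 ← R3 − (5/14)·R1: [0, 0]
1 nonzero row, so rank(MB) = 1.

1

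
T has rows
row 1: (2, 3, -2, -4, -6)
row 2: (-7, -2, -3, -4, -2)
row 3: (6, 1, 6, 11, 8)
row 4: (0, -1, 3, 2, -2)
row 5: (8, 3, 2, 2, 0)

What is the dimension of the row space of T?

Row reduce to echelon form.
R2 ← R2 + (7/2)·R1: [0, 17/2, -10, -18, -23]
R3 ← R3 − (3)·R1: [0, -8, 12, 23, 26]
R5 ← R5 − (4)·R1: [0, -9, 10, 18, 24]
R3 ← R3 + (16/17)·R2: [0, 0, 44/17, 103/17, 74/17]
R4 ← R4 + (2/17)·R2: [0, 0, 31/17, -2/17, -80/17]
R5 ← R5 + (18/17)·R2: [0, 0, -10/17, -18/17, -6/17]
R4 ← R4 − (31/44)·R3: [0, 0, 0, -193/44, -171/22]
R5 ← R5 + (5/22)·R3: [0, 0, 0, 7/22, 7/11]
R5 ← R5 + (14/193)·R4: [0, 0, 0, 0, 14/193]
Echelon form has 5 nonzero rows, so rank(T) = 5.
The row space has dimension equal to the rank: 5.

5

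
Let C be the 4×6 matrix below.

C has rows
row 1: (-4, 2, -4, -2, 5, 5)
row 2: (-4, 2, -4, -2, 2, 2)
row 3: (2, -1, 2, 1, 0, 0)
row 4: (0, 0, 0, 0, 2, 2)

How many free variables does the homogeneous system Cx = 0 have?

Row reduce to echelon form.
R2 ← R2 − R1: [0, 0, 0, 0, -3, -3]
R3 ← R3 + (1/2)·R1: [0, 0, 0, 0, 5/2, 5/2]
R3 ← R3 + (5/6)·R2: [0, 0, 0, 0, 0, 0]
R4 ← R4 + (2/3)·R2: [0, 0, 0, 0, 0, 0]
2 nonzero rows, so rank(C) = 2.
C has 6 columns; by rank–nullity, nullity = 6 − 2 = 4.

4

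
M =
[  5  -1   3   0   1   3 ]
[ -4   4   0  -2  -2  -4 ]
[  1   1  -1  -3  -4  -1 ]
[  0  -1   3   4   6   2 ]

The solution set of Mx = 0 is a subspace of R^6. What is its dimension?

3

Row reduce to echelon form.
R2 ← R2 + (4/5)·R1: [0, 16/5, 12/5, -2, -6/5, -8/5]
R3 ← R3 − (1/5)·R1: [0, 6/5, -8/5, -3, -21/5, -8/5]
R3 ← R3 − (3/8)·R2: [0, 0, -5/2, -9/4, -15/4, -1]
R4 ← R4 + (5/16)·R2: [0, 0, 15/4, 27/8, 45/8, 3/2]
R4 ← R4 + (3/2)·R3: [0, 0, 0, 0, 0, 0]
3 nonzero rows, so rank(M) = 3.
M has 6 columns; by rank–nullity, nullity = 6 − 3 = 3.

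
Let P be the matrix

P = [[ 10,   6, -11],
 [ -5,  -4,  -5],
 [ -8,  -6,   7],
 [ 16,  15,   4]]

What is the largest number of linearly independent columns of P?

Row reduce to echelon form.
R2 ← R2 + (1/2)·R1: [0, -1, -21/2]
R3 ← R3 + (4/5)·R1: [0, -6/5, -9/5]
R4 ← R4 − (8/5)·R1: [0, 27/5, 108/5]
R3 ← R3 − (6/5)·R2: [0, 0, 54/5]
R4 ← R4 + (27/5)·R2: [0, 0, -351/10]
R4 ← R4 + (13/4)·R3: [0, 0, 0]
Echelon form has 3 nonzero rows, so rank(P) = 3.
The rank gives the maximum number of linearly independent columns: 3.

3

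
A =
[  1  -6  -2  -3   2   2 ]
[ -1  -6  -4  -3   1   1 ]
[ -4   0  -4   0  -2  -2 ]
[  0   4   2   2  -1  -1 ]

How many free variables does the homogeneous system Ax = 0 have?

Row reduce to echelon form.
R2 ← R2 + R1: [0, -12, -6, -6, 3, 3]
R3 ← R3 + (4)·R1: [0, -24, -12, -12, 6, 6]
R3 ← R3 − (2)·R2: [0, 0, 0, 0, 0, 0]
R4 ← R4 + (1/3)·R2: [0, 0, 0, 0, 0, 0]
2 nonzero rows, so rank(A) = 2.
A has 6 columns; by rank–nullity, nullity = 6 − 2 = 4.

4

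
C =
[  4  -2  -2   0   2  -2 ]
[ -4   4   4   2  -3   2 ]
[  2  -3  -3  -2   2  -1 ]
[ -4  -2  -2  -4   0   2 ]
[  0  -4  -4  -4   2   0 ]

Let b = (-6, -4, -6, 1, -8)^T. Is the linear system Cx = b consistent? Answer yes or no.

no

Row reduce the augmented matrix [C | b].
R2 ← R2 + R1: [0, 2, 2, 2, -1, 0, -10]
R3 ← R3 − (1/2)·R1: [0, -2, -2, -2, 1, 0, -3]
R4 ← R4 + R1: [0, -4, -4, -4, 2, 0, -5]
R3 ← R3 + R2: [0, 0, 0, 0, 0, 0, -13]
R4 ← R4 + (2)·R2: [0, 0, 0, 0, 0, 0, -25]
R5 ← R5 + (2)·R2: [0, 0, 0, 0, 0, 0, -28]
R4 ← R4 − (25/13)·R3: [0, 0, 0, 0, 0, 0, 0]
R5 ← R5 − (28/13)·R3: [0, 0, 0, 0, 0, 0, 0]
The echelon form has 3 nonzero rows; the last pivot sits in the augmented column, so rank(C) = 2 but rank([C|b]) = 3.
Since the ranks differ, the system is inconsistent.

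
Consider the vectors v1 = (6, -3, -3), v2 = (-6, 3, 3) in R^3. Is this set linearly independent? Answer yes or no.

no

Form the matrix with these vectors as rows and row reduce.
R2 ← R2 + R1: [0, 0, 0]
1 nonzero row, so the 2 vectors span a space of dimension 1.
Since 1 < 2, the vectors are linearly dependent.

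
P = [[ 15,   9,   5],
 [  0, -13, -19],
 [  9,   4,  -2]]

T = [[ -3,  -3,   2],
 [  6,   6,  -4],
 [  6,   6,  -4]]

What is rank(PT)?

1

First compute PT:
[[ 39,  39, -26],
 [-192, -192, 128],
 [-15, -15,  10]]
Now row reduce the product.
R2 ← R2 + (64/13)·R1: [0, 0, 0]
R3 ← R3 + (5/13)·R1: [0, 0, 0]
1 nonzero row, so rank(PT) = 1.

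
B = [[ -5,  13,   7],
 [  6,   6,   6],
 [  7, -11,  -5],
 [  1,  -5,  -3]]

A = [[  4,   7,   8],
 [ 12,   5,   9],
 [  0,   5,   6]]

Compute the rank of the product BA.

2

First compute BA:
[[136,  65, 119],
 [ 96, 102, 138],
 [-104, -31, -73],
 [-56, -33, -55]]
Now row reduce the product.
R2 ← R2 − (12/17)·R1: [0, 954/17, 54]
R3 ← R3 + (13/17)·R1: [0, 318/17, 18]
R4 ← R4 + (7/17)·R1: [0, -106/17, -6]
R3 ← R3 − (1/3)·R2: [0, 0, 0]
R4 ← R4 + (1/9)·R2: [0, 0, 0]
2 nonzero rows, so rank(BA) = 2.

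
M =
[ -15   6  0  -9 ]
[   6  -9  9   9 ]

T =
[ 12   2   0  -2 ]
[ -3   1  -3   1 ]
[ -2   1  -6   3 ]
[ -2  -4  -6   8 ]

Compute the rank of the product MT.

2

First compute MT:
[[-180,  12,  36, -36],
 [ 63, -24, -81,  78]]
Now row reduce the product.
R2 ← R2 + (7/20)·R1: [0, -99/5, -342/5, 327/5]
2 nonzero rows, so rank(MT) = 2.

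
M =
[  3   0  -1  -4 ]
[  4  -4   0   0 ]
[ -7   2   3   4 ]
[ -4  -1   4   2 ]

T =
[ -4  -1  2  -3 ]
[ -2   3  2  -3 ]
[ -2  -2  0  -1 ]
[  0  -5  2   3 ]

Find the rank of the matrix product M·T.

First compute MT:
[[-10,  19,  -2, -20],
 [ -8, -16,   0,   0],
 [ 18, -13,  -2,  24],
 [ 10, -17,  -6,  17]]
Now row reduce the product.
R2 ← R2 − (4/5)·R1: [0, -156/5, 8/5, 16]
R3 ← R3 + (9/5)·R1: [0, 106/5, -28/5, -12]
R4 ← R4 + R1: [0, 2, -8, -3]
R3 ← R3 + (53/78)·R2: [0, 0, -176/39, -44/39]
R4 ← R4 + (5/78)·R2: [0, 0, -308/39, -77/39]
R4 ← R4 − (7/4)·R3: [0, 0, 0, 0]
3 nonzero rows, so rank(MT) = 3.

3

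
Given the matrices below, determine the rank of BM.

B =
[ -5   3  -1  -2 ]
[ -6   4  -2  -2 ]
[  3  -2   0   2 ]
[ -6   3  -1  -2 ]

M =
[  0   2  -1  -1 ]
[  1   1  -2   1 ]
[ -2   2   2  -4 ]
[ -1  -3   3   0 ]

2

First compute BM:
[[  7,  -3,  -9,  12],
 [ 10,  -6, -12,  18],
 [ -4,  -2,   7,  -5],
 [  7,  -5,  -8,  13]]
Now row reduce the product.
R2 ← R2 − (10/7)·R1: [0, -12/7, 6/7, 6/7]
R3 ← R3 + (4/7)·R1: [0, -26/7, 13/7, 13/7]
R4 ← R4 − R1: [0, -2, 1, 1]
R3 ← R3 − (13/6)·R2: [0, 0, 0, 0]
R4 ← R4 − (7/6)·R2: [0, 0, 0, 0]
2 nonzero rows, so rank(BM) = 2.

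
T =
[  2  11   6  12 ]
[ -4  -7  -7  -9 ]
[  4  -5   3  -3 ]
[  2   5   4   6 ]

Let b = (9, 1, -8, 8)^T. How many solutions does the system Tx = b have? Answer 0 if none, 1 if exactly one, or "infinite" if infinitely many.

Row reduce the augmented matrix [T | b].
R2 ← R2 + (2)·R1: [0, 15, 5, 15, 19]
R3 ← R3 − (2)·R1: [0, -27, -9, -27, -26]
R4 ← R4 − R1: [0, -6, -2, -6, -1]
R3 ← R3 + (9/5)·R2: [0, 0, 0, 0, 41/5]
R4 ← R4 + (2/5)·R2: [0, 0, 0, 0, 33/5]
R4 ← R4 − (33/41)·R3: [0, 0, 0, 0, 0]
The echelon form has 3 nonzero rows; the last pivot sits in the augmented column, so rank(T) = 2 but rank([T|b]) = 3.
Since the ranks differ, the system is inconsistent.
It has no solutions.

0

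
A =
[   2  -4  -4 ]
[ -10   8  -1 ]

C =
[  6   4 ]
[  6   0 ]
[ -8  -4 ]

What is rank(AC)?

2

First compute AC:
[[ 20,  24],
 [ -4, -36]]
Now row reduce the product.
R2 ← R2 + (1/5)·R1: [0, -156/5]
2 nonzero rows, so rank(AC) = 2.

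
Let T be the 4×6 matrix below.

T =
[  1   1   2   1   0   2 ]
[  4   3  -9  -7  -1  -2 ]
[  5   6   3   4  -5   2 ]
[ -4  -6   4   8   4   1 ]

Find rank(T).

4

Row reduce to echelon form.
R2 ← R2 − (4)·R1: [0, -1, -17, -11, -1, -10]
R3 ← R3 − (5)·R1: [0, 1, -7, -1, -5, -8]
R4 ← R4 + (4)·R1: [0, -2, 12, 12, 4, 9]
R3 ← R3 + R2: [0, 0, -24, -12, -6, -18]
R4 ← R4 − (2)·R2: [0, 0, 46, 34, 6, 29]
R4 ← R4 + (23/12)·R3: [0, 0, 0, 11, -11/2, -11/2]
Echelon form has 4 nonzero rows, so rank(T) = 4.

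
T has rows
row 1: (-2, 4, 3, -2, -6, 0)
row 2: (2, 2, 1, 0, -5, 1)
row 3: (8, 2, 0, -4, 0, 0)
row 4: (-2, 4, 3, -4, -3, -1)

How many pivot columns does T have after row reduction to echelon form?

Row reduce to echelon form.
R2 ← R2 + R1: [0, 6, 4, -2, -11, 1]
R3 ← R3 + (4)·R1: [0, 18, 12, -12, -24, 0]
R4 ← R4 − R1: [0, 0, 0, -2, 3, -1]
R3 ← R3 − (3)·R2: [0, 0, 0, -6, 9, -3]
R4 ← R4 − (1/3)·R3: [0, 0, 0, 0, 0, 0]
Echelon form has 3 nonzero rows, so rank(T) = 3.
Each nonzero row contributes one pivot column: 3 pivot columns.

3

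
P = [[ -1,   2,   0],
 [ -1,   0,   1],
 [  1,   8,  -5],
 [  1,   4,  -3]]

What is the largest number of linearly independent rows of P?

Row reduce to echelon form.
R2 ← R2 − R1: [0, -2, 1]
R3 ← R3 + R1: [0, 10, -5]
R4 ← R4 + R1: [0, 6, -3]
R3 ← R3 + (5)·R2: [0, 0, 0]
R4 ← R4 + (3)·R2: [0, 0, 0]
Echelon form has 2 nonzero rows, so rank(P) = 2.
The rank gives the maximum number of linearly independent rows: 2.

2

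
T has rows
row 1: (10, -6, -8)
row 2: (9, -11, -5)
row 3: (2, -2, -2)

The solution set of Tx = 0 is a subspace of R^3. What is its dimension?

Row reduce to echelon form.
R2 ← R2 − (9/10)·R1: [0, -28/5, 11/5]
R3 ← R3 − (1/5)·R1: [0, -4/5, -2/5]
R3 ← R3 − (1/7)·R2: [0, 0, -5/7]
3 nonzero rows, so rank(T) = 3.
T has 3 columns; by rank–nullity, nullity = 3 − 3 = 0.

0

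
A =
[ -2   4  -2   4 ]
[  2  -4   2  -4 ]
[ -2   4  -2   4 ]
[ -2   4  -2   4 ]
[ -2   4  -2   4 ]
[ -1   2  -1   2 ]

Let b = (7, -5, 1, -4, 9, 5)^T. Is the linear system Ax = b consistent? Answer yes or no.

Row reduce the augmented matrix [A | b].
R2 ← R2 + R1: [0, 0, 0, 0, 2]
R3 ← R3 − R1: [0, 0, 0, 0, -6]
R4 ← R4 − R1: [0, 0, 0, 0, -11]
R5 ← R5 − R1: [0, 0, 0, 0, 2]
R6 ← R6 − (1/2)·R1: [0, 0, 0, 0, 3/2]
R3 ← R3 + (3)·R2: [0, 0, 0, 0, 0]
R4 ← R4 + (11/2)·R2: [0, 0, 0, 0, 0]
R5 ← R5 − R2: [0, 0, 0, 0, 0]
R6 ← R6 − (3/4)·R2: [0, 0, 0, 0, 0]
The echelon form has 2 nonzero rows; the last pivot sits in the augmented column, so rank(A) = 1 but rank([A|b]) = 2.
Since the ranks differ, the system is inconsistent.

no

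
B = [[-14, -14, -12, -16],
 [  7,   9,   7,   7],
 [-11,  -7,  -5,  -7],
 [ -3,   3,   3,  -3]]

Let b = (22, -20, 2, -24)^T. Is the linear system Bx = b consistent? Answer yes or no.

Row reduce the augmented matrix [B | b].
R2 ← R2 + (1/2)·R1: [0, 2, 1, -1, -9]
R3 ← R3 − (11/14)·R1: [0, 4, 31/7, 39/7, -107/7]
R4 ← R4 − (3/14)·R1: [0, 6, 39/7, 3/7, -201/7]
R3 ← R3 − (2)·R2: [0, 0, 17/7, 53/7, 19/7]
R4 ← R4 − (3)·R2: [0, 0, 18/7, 24/7, -12/7]
R4 ← R4 − (18/17)·R3: [0, 0, 0, -78/17, -78/17]
The echelon form has 4 nonzero rows, and every pivot lies in the first 4 columns, so rank(B) = rank([B|b]) = 4.
The system is consistent.

yes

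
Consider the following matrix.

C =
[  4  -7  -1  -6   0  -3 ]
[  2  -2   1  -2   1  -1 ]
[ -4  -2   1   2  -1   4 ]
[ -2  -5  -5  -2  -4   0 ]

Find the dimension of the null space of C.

Row reduce to echelon form.
R2 ← R2 − (1/2)·R1: [0, 3/2, 3/2, 1, 1, 1/2]
R3 ← R3 + R1: [0, -9, 0, -4, -1, 1]
R4 ← R4 + (1/2)·R1: [0, -17/2, -11/2, -5, -4, -3/2]
R3 ← R3 + (6)·R2: [0, 0, 9, 2, 5, 4]
R4 ← R4 + (17/3)·R2: [0, 0, 3, 2/3, 5/3, 4/3]
R4 ← R4 − (1/3)·R3: [0, 0, 0, 0, 0, 0]
3 nonzero rows, so rank(C) = 3.
C has 6 columns; by rank–nullity, nullity = 6 − 3 = 3.

3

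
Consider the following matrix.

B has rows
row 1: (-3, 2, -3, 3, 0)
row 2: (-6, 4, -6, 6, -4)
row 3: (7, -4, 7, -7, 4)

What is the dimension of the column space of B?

3

Row reduce to echelon form.
R2 ← R2 − (2)·R1: [0, 0, 0, 0, -4]
R3 ← R3 + (7/3)·R1: [0, 2/3, 0, 0, 4]
Swap R2 ↔ R3
Echelon form has 3 nonzero rows, so rank(B) = 3.
The column space has dimension equal to the rank: 3.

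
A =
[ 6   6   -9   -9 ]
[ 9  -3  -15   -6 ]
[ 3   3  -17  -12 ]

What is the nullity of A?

1

Row reduce to echelon form.
R2 ← R2 − (3/2)·R1: [0, -12, -3/2, 15/2]
R3 ← R3 − (1/2)·R1: [0, 0, -25/2, -15/2]
3 nonzero rows, so rank(A) = 3.
A has 4 columns; by rank–nullity, nullity = 4 − 3 = 1.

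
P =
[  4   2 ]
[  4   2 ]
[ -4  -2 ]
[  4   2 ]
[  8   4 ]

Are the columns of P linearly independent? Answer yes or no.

no

Row reduce P to echelon form.
R2 ← R2 − R1: [0, 0]
R3 ← R3 + R1: [0, 0]
R4 ← R4 − R1: [0, 0]
R5 ← R5 − (2)·R1: [0, 0]
1 pivot among 2 columns.
Only 1 < 2 pivot columns, so the columns are linearly dependent.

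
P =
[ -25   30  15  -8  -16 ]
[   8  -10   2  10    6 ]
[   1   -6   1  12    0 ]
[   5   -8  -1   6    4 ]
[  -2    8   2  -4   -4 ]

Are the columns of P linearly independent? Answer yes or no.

Row reduce P to echelon form.
R2 ← R2 + (8/25)·R1: [0, -2/5, 34/5, 186/25, 22/25]
R3 ← R3 + (1/25)·R1: [0, -24/5, 8/5, 292/25, -16/25]
R4 ← R4 + (1/5)·R1: [0, -2, 2, 22/5, 4/5]
R5 ← R5 − (2/25)·R1: [0, 28/5, 4/5, -84/25, -68/25]
R3 ← R3 − (12)·R2: [0, 0, -80, -388/5, -56/5]
R4 ← R4 − (5)·R2: [0, 0, -32, -164/5, -18/5]
R5 ← R5 + (14)·R2: [0, 0, 96, 504/5, 48/5]
R4 ← R4 − (2/5)·R3: [0, 0, 0, -44/25, 22/25]
R5 ← R5 + (6/5)·R3: [0, 0, 0, 192/25, -96/25]
R5 ← R5 + (48/11)·R4: [0, 0, 0, 0, 0]
4 pivots among 5 columns.
Only 4 < 5 pivot columns, so the columns are linearly dependent.

no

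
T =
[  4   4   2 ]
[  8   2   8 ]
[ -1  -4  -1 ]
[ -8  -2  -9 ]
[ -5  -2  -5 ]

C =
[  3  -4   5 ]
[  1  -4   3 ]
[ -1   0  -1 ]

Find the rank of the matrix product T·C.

2

First compute TC:
[[ 14, -32,  30],
 [ 18, -40,  38],
 [ -6,  20, -16],
 [-17,  40, -37],
 [-12,  28, -26]]
Now row reduce the product.
R2 ← R2 − (9/7)·R1: [0, 8/7, -4/7]
R3 ← R3 + (3/7)·R1: [0, 44/7, -22/7]
R4 ← R4 + (17/14)·R1: [0, 8/7, -4/7]
R5 ← R5 + (6/7)·R1: [0, 4/7, -2/7]
R3 ← R3 − (11/2)·R2: [0, 0, 0]
R4 ← R4 − R2: [0, 0, 0]
R5 ← R5 − (1/2)·R2: [0, 0, 0]
2 nonzero rows, so rank(TC) = 2.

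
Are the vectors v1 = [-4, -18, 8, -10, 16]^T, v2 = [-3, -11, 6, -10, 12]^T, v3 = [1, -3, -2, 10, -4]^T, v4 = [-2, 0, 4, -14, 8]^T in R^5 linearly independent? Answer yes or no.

Form the matrix with these vectors as rows and row reduce.
R2 ← R2 − (3/4)·R1: [0, 5/2, 0, -5/2, 0]
R3 ← R3 + (1/4)·R1: [0, -15/2, 0, 15/2, 0]
R4 ← R4 − (1/2)·R1: [0, 9, 0, -9, 0]
R3 ← R3 + (3)·R2: [0, 0, 0, 0, 0]
R4 ← R4 − (18/5)·R2: [0, 0, 0, 0, 0]
2 nonzero rows, so the 4 vectors span a space of dimension 2.
Since 2 < 4, the vectors are linearly dependent.

no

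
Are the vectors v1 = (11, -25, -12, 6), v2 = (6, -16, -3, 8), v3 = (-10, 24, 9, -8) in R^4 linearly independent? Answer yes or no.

Form the matrix with these vectors as rows and row reduce.
R2 ← R2 − (6/11)·R1: [0, -26/11, 39/11, 52/11]
R3 ← R3 + (10/11)·R1: [0, 14/11, -21/11, -28/11]
R3 ← R3 + (7/13)·R2: [0, 0, 0, 0]
2 nonzero rows, so the 3 vectors span a space of dimension 2.
Since 2 < 3, the vectors are linearly dependent.

no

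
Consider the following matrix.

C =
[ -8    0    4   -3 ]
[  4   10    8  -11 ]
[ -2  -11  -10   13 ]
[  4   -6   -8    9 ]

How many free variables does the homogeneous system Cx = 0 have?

2

Row reduce to echelon form.
R2 ← R2 + (1/2)·R1: [0, 10, 10, -25/2]
R3 ← R3 − (1/4)·R1: [0, -11, -11, 55/4]
R4 ← R4 + (1/2)·R1: [0, -6, -6, 15/2]
R3 ← R3 + (11/10)·R2: [0, 0, 0, 0]
R4 ← R4 + (3/5)·R2: [0, 0, 0, 0]
2 nonzero rows, so rank(C) = 2.
C has 4 columns; by rank–nullity, nullity = 4 − 2 = 2.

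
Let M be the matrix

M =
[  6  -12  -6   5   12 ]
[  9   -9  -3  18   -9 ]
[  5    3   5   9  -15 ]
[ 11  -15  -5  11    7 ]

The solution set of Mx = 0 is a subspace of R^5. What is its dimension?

1

Row reduce to echelon form.
R2 ← R2 − (3/2)·R1: [0, 9, 6, 21/2, -27]
R3 ← R3 − (5/6)·R1: [0, 13, 10, 29/6, -25]
R4 ← R4 − (11/6)·R1: [0, 7, 6, 11/6, -15]
R3 ← R3 − (13/9)·R2: [0, 0, 4/3, -31/3, 14]
R4 ← R4 − (7/9)·R2: [0, 0, 4/3, -19/3, 6]
R4 ← R4 − R3: [0, 0, 0, 4, -8]
4 nonzero rows, so rank(M) = 4.
M has 5 columns; by rank–nullity, nullity = 5 − 4 = 1.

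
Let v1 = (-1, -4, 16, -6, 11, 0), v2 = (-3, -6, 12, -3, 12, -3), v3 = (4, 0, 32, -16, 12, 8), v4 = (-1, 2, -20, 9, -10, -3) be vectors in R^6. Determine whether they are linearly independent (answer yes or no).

Form the matrix with these vectors as rows and row reduce.
R2 ← R2 − (3)·R1: [0, 6, -36, 15, -21, -3]
R3 ← R3 + (4)·R1: [0, -16, 96, -40, 56, 8]
R4 ← R4 − R1: [0, 6, -36, 15, -21, -3]
R3 ← R3 + (8/3)·R2: [0, 0, 0, 0, 0, 0]
R4 ← R4 − R2: [0, 0, 0, 0, 0, 0]
2 nonzero rows, so the 4 vectors span a space of dimension 2.
Since 2 < 4, the vectors are linearly dependent.

no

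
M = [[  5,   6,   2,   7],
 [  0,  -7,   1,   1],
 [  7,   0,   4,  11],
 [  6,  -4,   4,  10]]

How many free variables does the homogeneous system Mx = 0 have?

Row reduce to echelon form.
R3 ← R3 − (7/5)·R1: [0, -42/5, 6/5, 6/5]
R4 ← R4 − (6/5)·R1: [0, -56/5, 8/5, 8/5]
R3 ← R3 − (6/5)·R2: [0, 0, 0, 0]
R4 ← R4 − (8/5)·R2: [0, 0, 0, 0]
2 nonzero rows, so rank(M) = 2.
M has 4 columns; by rank–nullity, nullity = 4 − 2 = 2.

2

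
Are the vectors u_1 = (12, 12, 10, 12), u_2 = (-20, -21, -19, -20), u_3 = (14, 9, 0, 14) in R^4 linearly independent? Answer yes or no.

no

Form the matrix with these vectors as rows and row reduce.
R2 ← R2 + (5/3)·R1: [0, -1, -7/3, 0]
R3 ← R3 − (7/6)·R1: [0, -5, -35/3, 0]
R3 ← R3 − (5)·R2: [0, 0, 0, 0]
2 nonzero rows, so the 3 vectors span a space of dimension 2.
Since 2 < 3, the vectors are linearly dependent.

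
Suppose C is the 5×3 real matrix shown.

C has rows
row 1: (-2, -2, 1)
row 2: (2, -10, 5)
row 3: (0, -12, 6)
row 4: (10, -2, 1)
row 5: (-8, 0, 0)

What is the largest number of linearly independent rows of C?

2

Row reduce to echelon form.
R2 ← R2 + R1: [0, -12, 6]
R4 ← R4 + (5)·R1: [0, -12, 6]
R5 ← R5 − (4)·R1: [0, 8, -4]
R3 ← R3 − R2: [0, 0, 0]
R4 ← R4 − R2: [0, 0, 0]
R5 ← R5 + (2/3)·R2: [0, 0, 0]
Echelon form has 2 nonzero rows, so rank(C) = 2.
The rank gives the maximum number of linearly independent rows: 2.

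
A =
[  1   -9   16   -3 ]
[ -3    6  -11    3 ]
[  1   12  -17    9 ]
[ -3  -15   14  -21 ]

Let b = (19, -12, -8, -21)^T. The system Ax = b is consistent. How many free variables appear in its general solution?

Row reduce the augmented matrix [A | b].
R2 ← R2 + (3)·R1: [0, -21, 37, -6, 45]
R3 ← R3 − R1: [0, 21, -33, 12, -27]
R4 ← R4 + (3)·R1: [0, -42, 62, -30, 36]
R3 ← R3 + R2: [0, 0, 4, 6, 18]
R4 ← R4 − (2)·R2: [0, 0, -12, -18, -54]
R4 ← R4 + (3)·R3: [0, 0, 0, 0, 0]
The echelon form has 3 nonzero rows, and every pivot lies in the first 4 columns, so rank(A) = rank([A|b]) = 3.
The system is consistent.
Free variables = (unknowns) − (rank) = 4 − 3 = 1.

1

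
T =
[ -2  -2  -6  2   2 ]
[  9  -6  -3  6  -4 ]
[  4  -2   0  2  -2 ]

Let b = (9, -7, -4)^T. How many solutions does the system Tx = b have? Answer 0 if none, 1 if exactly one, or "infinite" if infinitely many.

Row reduce the augmented matrix [T | b].
R2 ← R2 + (9/2)·R1: [0, -15, -30, 15, 5, 67/2]
R3 ← R3 + (2)·R1: [0, -6, -12, 6, 2, 14]
R3 ← R3 − (2/5)·R2: [0, 0, 0, 0, 0, 3/5]
The echelon form has 3 nonzero rows; the last pivot sits in the augmented column, so rank(T) = 2 but rank([T|b]) = 3.
Since the ranks differ, the system is inconsistent.
It has no solutions.

0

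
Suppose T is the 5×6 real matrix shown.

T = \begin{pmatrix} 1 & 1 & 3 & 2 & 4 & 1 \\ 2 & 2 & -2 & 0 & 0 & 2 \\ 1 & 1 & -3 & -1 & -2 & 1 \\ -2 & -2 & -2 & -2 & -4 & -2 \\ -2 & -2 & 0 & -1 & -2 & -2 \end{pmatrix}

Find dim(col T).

2

Row reduce to echelon form.
R2 ← R2 − (2)·R1: [0, 0, -8, -4, -8, 0]
R3 ← R3 − R1: [0, 0, -6, -3, -6, 0]
R4 ← R4 + (2)·R1: [0, 0, 4, 2, 4, 0]
R5 ← R5 + (2)·R1: [0, 0, 6, 3, 6, 0]
R3 ← R3 − (3/4)·R2: [0, 0, 0, 0, 0, 0]
R4 ← R4 + (1/2)·R2: [0, 0, 0, 0, 0, 0]
R5 ← R5 + (3/4)·R2: [0, 0, 0, 0, 0, 0]
Echelon form has 2 nonzero rows, so rank(T) = 2.
The column space has dimension equal to the rank: 2.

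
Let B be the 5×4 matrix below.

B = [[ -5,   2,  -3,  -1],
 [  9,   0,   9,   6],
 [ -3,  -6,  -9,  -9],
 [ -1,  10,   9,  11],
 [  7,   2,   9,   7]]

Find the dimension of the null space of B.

2

Row reduce to echelon form.
R2 ← R2 + (9/5)·R1: [0, 18/5, 18/5, 21/5]
R3 ← R3 − (3/5)·R1: [0, -36/5, -36/5, -42/5]
R4 ← R4 − (1/5)·R1: [0, 48/5, 48/5, 56/5]
R5 ← R5 + (7/5)·R1: [0, 24/5, 24/5, 28/5]
R3 ← R3 + (2)·R2: [0, 0, 0, 0]
R4 ← R4 − (8/3)·R2: [0, 0, 0, 0]
R5 ← R5 − (4/3)·R2: [0, 0, 0, 0]
2 nonzero rows, so rank(B) = 2.
B has 4 columns; by rank–nullity, nullity = 4 − 2 = 2.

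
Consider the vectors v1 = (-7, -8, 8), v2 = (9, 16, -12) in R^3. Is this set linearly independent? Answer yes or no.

yes

Form the matrix with these vectors as rows and row reduce.
R2 ← R2 + (9/7)·R1: [0, 40/7, -12/7]
2 nonzero rows, so the 2 vectors span a space of dimension 2.
Since 2 = 2, the vectors are linearly independent.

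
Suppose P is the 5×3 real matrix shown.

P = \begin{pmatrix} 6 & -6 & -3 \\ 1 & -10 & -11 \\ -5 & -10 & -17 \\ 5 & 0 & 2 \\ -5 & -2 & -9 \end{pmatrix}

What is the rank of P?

3

Row reduce to echelon form.
R2 ← R2 − (1/6)·R1: [0, -9, -21/2]
R3 ← R3 + (5/6)·R1: [0, -15, -39/2]
R4 ← R4 − (5/6)·R1: [0, 5, 9/2]
R5 ← R5 + (5/6)·R1: [0, -7, -23/2]
R3 ← R3 − (5/3)·R2: [0, 0, -2]
R4 ← R4 + (5/9)·R2: [0, 0, -4/3]
R5 ← R5 − (7/9)·R2: [0, 0, -10/3]
R4 ← R4 − (2/3)·R3: [0, 0, 0]
R5 ← R5 − (5/3)·R3: [0, 0, 0]
Echelon form has 3 nonzero rows, so rank(P) = 3.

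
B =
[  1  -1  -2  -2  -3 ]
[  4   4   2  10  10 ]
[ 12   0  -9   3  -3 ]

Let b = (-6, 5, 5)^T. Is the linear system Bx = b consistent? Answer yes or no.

Row reduce the augmented matrix [B | b].
R2 ← R2 − (4)·R1: [0, 8, 10, 18, 22, 29]
R3 ← R3 − (12)·R1: [0, 12, 15, 27, 33, 77]
R3 ← R3 − (3/2)·R2: [0, 0, 0, 0, 0, 67/2]
The echelon form has 3 nonzero rows; the last pivot sits in the augmented column, so rank(B) = 2 but rank([B|b]) = 3.
Since the ranks differ, the system is inconsistent.

no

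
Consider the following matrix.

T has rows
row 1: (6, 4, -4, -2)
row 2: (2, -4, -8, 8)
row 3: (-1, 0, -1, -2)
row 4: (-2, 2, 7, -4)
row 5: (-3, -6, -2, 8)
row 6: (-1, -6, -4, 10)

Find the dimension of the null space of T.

Row reduce to echelon form.
R2 ← R2 − (1/3)·R1: [0, -16/3, -20/3, 26/3]
R3 ← R3 + (1/6)·R1: [0, 2/3, -5/3, -7/3]
R4 ← R4 + (1/3)·R1: [0, 10/3, 17/3, -14/3]
R5 ← R5 + (1/2)·R1: [0, -4, -4, 7]
R6 ← R6 + (1/6)·R1: [0, -16/3, -14/3, 29/3]
R3 ← R3 + (1/8)·R2: [0, 0, -5/2, -5/4]
R4 ← R4 + (5/8)·R2: [0, 0, 3/2, 3/4]
R5 ← R5 − (3/4)·R2: [0, 0, 1, 1/2]
R6 ← R6 − R2: [0, 0, 2, 1]
R4 ← R4 + (3/5)·R3: [0, 0, 0, 0]
R5 ← R5 + (2/5)·R3: [0, 0, 0, 0]
R6 ← R6 + (4/5)·R3: [0, 0, 0, 0]
3 nonzero rows, so rank(T) = 3.
T has 4 columns; by rank–nullity, nullity = 4 − 3 = 1.

1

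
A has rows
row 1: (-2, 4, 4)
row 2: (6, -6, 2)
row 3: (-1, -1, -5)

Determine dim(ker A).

Row reduce to echelon form.
R2 ← R2 + (3)·R1: [0, 6, 14]
R3 ← R3 − (1/2)·R1: [0, -3, -7]
R3 ← R3 + (1/2)·R2: [0, 0, 0]
2 nonzero rows, so rank(A) = 2.
A has 3 columns; by rank–nullity, nullity = 3 − 2 = 1.

1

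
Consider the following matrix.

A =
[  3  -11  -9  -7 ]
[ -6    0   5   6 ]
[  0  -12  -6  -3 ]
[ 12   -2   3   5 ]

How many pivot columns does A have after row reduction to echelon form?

Row reduce to echelon form.
R2 ← R2 + (2)·R1: [0, -22, -13, -8]
R4 ← R4 − (4)·R1: [0, 42, 39, 33]
R3 ← R3 − (6/11)·R2: [0, 0, 12/11, 15/11]
R4 ← R4 + (21/11)·R2: [0, 0, 156/11, 195/11]
R4 ← R4 − (13)·R3: [0, 0, 0, 0]
Echelon form has 3 nonzero rows, so rank(A) = 3.
Each nonzero row contributes one pivot column: 3 pivot columns.

3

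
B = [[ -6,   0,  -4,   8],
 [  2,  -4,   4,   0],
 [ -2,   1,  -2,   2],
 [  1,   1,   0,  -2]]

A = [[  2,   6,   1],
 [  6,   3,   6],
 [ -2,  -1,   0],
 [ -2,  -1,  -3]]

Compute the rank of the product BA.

First compute BA:
[[-20, -40, -30],
 [-28,  -4, -22],
 [  2,  -9,  -2],
 [ 12,  11,  13]]
Now row reduce the product.
R2 ← R2 − (7/5)·R1: [0, 52, 20]
R3 ← R3 + (1/10)·R1: [0, -13, -5]
R4 ← R4 + (3/5)·R1: [0, -13, -5]
R3 ← R3 + (1/4)·R2: [0, 0, 0]
R4 ← R4 + (1/4)·R2: [0, 0, 0]
2 nonzero rows, so rank(BA) = 2.

2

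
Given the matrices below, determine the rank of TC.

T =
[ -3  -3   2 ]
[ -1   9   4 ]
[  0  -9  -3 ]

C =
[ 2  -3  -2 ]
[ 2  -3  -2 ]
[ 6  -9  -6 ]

1

First compute TC:
[[  0,   0,   0],
 [ 40, -60, -40],
 [-36,  54,  36]]
Now row reduce the product.
Swap R1 ↔ R2
R3 ← R3 + (9/10)·R1: [0, 0, 0]
1 nonzero row, so rank(TC) = 1.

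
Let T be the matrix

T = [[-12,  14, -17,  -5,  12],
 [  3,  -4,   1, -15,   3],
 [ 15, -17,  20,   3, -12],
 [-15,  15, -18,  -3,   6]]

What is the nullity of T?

2

Row reduce to echelon form.
R2 ← R2 + (1/4)·R1: [0, -1/2, -13/4, -65/4, 6]
R3 ← R3 + (5/4)·R1: [0, 1/2, -5/4, -13/4, 3]
R4 ← R4 − (5/4)·R1: [0, -5/2, 13/4, 13/4, -9]
R3 ← R3 + R2: [0, 0, -9/2, -39/2, 9]
R4 ← R4 − (5)·R2: [0, 0, 39/2, 169/2, -39]
R4 ← R4 + (13/3)·R3: [0, 0, 0, 0, 0]
3 nonzero rows, so rank(T) = 3.
T has 5 columns; by rank–nullity, nullity = 5 − 3 = 2.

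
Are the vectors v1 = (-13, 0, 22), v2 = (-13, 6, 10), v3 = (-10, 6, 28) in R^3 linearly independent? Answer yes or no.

yes

Form the matrix with these vectors as rows and row reduce.
R2 ← R2 − R1: [0, 6, -12]
R3 ← R3 − (10/13)·R1: [0, 6, 144/13]
R3 ← R3 − R2: [0, 0, 300/13]
3 nonzero rows, so the 3 vectors span a space of dimension 3.
Since 3 = 3, the vectors are linearly independent.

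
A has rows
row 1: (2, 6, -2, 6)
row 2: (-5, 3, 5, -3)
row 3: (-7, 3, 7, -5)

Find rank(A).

Row reduce to echelon form.
R2 ← R2 + (5/2)·R1: [0, 18, 0, 12]
R3 ← R3 + (7/2)·R1: [0, 24, 0, 16]
R3 ← R3 − (4/3)·R2: [0, 0, 0, 0]
Echelon form has 2 nonzero rows, so rank(A) = 2.

2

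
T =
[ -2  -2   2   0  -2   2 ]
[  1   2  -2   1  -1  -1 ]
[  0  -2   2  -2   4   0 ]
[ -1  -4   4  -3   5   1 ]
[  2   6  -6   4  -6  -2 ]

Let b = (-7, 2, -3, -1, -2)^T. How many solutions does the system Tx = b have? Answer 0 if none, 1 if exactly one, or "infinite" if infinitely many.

Row reduce the augmented matrix [T | b].
R2 ← R2 + (1/2)·R1: [0, 1, -1, 1, -2, 0, -3/2]
R4 ← R4 − (1/2)·R1: [0, -3, 3, -3, 6, 0, 5/2]
R5 ← R5 + R1: [0, 4, -4, 4, -8, 0, -9]
R3 ← R3 + (2)·R2: [0, 0, 0, 0, 0, 0, -6]
R4 ← R4 + (3)·R2: [0, 0, 0, 0, 0, 0, -2]
R5 ← R5 − (4)·R2: [0, 0, 0, 0, 0, 0, -3]
R4 ← R4 − (1/3)·R3: [0, 0, 0, 0, 0, 0, 0]
R5 ← R5 − (1/2)·R3: [0, 0, 0, 0, 0, 0, 0]
The echelon form has 3 nonzero rows; the last pivot sits in the augmented column, so rank(T) = 2 but rank([T|b]) = 3.
Since the ranks differ, the system is inconsistent.
It has no solutions.

0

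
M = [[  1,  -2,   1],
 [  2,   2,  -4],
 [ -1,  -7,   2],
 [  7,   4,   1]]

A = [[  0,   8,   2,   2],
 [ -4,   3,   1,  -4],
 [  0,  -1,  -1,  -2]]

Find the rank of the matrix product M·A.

First compute MA:
[[  8,   1,  -1,   8],
 [ -8,  26,  10,   4],
 [ 28, -31, -11,  22],
 [-16,  67,  17,  -4]]
Now row reduce the product.
R2 ← R2 + R1: [0, 27, 9, 12]
R3 ← R3 − (7/2)·R1: [0, -69/2, -15/2, -6]
R4 ← R4 + (2)·R1: [0, 69, 15, 12]
R3 ← R3 + (23/18)·R2: [0, 0, 4, 28/3]
R4 ← R4 − (23/9)·R2: [0, 0, -8, -56/3]
R4 ← R4 + (2)·R3: [0, 0, 0, 0]
3 nonzero rows, so rank(MA) = 3.

3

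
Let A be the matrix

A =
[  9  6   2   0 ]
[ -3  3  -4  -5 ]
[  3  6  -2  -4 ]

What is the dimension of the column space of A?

2

Row reduce to echelon form.
R2 ← R2 + (1/3)·R1: [0, 5, -10/3, -5]
R3 ← R3 − (1/3)·R1: [0, 4, -8/3, -4]
R3 ← R3 − (4/5)·R2: [0, 0, 0, 0]
Echelon form has 2 nonzero rows, so rank(A) = 2.
The column space has dimension equal to the rank: 2.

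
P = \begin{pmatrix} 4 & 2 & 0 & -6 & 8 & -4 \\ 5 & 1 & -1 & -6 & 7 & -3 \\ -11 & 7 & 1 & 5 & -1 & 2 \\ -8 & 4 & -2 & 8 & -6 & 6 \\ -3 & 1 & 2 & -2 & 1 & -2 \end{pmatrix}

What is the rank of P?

Row reduce to echelon form.
R2 ← R2 − (5/4)·R1: [0, -3/2, -1, 3/2, -3, 2]
R3 ← R3 + (11/4)·R1: [0, 25/2, 1, -23/2, 21, -9]
R4 ← R4 + (2)·R1: [0, 8, -2, -4, 10, -2]
R5 ← R5 + (3/4)·R1: [0, 5/2, 2, -13/2, 7, -5]
R3 ← R3 + (25/3)·R2: [0, 0, -22/3, 1, -4, 23/3]
R4 ← R4 + (16/3)·R2: [0, 0, -22/3, 4, -6, 26/3]
R5 ← R5 + (5/3)·R2: [0, 0, 1/3, -4, 2, -5/3]
R4 ← R4 − R3: [0, 0, 0, 3, -2, 1]
R5 ← R5 + (1/22)·R3: [0, 0, 0, -87/22, 20/11, -29/22]
R5 ← R5 + (29/22)·R4: [0, 0, 0, 0, -9/11, 0]
Echelon form has 5 nonzero rows, so rank(P) = 5.

5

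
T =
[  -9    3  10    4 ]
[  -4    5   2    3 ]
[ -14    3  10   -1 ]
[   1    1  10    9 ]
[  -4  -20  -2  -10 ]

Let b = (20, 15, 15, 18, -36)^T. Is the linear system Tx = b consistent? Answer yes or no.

Row reduce the augmented matrix [T | b].
R2 ← R2 − (4/9)·R1: [0, 11/3, -22/9, 11/9, 55/9]
R3 ← R3 − (14/9)·R1: [0, -5/3, -50/9, -65/9, -145/9]
R4 ← R4 + (1/9)·R1: [0, 4/3, 100/9, 85/9, 182/9]
R5 ← R5 − (4/9)·R1: [0, -64/3, -58/9, -106/9, -404/9]
R3 ← R3 + (5/11)·R2: [0, 0, -20/3, -20/3, -40/3]
R4 ← R4 − (4/11)·R2: [0, 0, 12, 9, 18]
R5 ← R5 + (64/11)·R2: [0, 0, -62/3, -14/3, -28/3]
R4 ← R4 + (9/5)·R3: [0, 0, 0, -3, -6]
R5 ← R5 − (31/10)·R3: [0, 0, 0, 16, 32]
R5 ← R5 + (16/3)·R4: [0, 0, 0, 0, 0]
The echelon form has 4 nonzero rows, and every pivot lies in the first 4 columns, so rank(T) = rank([T|b]) = 4.
The system is consistent.

yes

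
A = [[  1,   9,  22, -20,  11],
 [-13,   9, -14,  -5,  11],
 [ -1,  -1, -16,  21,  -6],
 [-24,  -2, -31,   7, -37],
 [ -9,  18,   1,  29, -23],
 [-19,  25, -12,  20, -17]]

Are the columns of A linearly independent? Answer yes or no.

yes

Row reduce A to echelon form.
R2 ← R2 + (13)·R1: [0, 126, 272, -265, 154]
R3 ← R3 + R1: [0, 8, 6, 1, 5]
R4 ← R4 + (24)·R1: [0, 214, 497, -473, 227]
R5 ← R5 + (9)·R1: [0, 99, 199, -151, 76]
R6 ← R6 + (19)·R1: [0, 196, 406, -360, 192]
R3 ← R3 − (4/63)·R2: [0, 0, -710/63, 1123/63, -43/9]
R4 ← R4 − (107/63)·R2: [0, 0, 2207/63, -1444/63, -311/9]
R5 ← R5 − (11/14)·R2: [0, 0, -103/7, 801/14, -45]
R6 ← R6 − (14/9)·R2: [0, 0, -154/9, 470/9, -428/9]
R4 ← R4 + (2207/710)·R3: [0, 0, 0, 23067/710, -35079/710]
R5 ← R5 − (927/710)·R3: [0, 0, 0, 12049/355, -27521/710]
R6 ← R6 − (539/355)·R3: [0, 0, 0, 8931/355, -14307/355]
R5 ← R5 − (24098/23067)·R4: [0, 0, 0, 0, 17969/1398]
R6 ← R6 − (5954/7689)·R4: [0, 0, 0, 0, -476/233]
R6 ← R6 + (24/151)·R5: [0, 0, 0, 0, 0]
5 pivots among 5 columns.
Every column is a pivot column, so the columns are linearly independent.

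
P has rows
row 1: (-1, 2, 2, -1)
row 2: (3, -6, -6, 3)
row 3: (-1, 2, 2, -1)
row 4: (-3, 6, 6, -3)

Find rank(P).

Row reduce to echelon form.
R2 ← R2 + (3)·R1: [0, 0, 0, 0]
R3 ← R3 − R1: [0, 0, 0, 0]
R4 ← R4 − (3)·R1: [0, 0, 0, 0]
Echelon form has 1 nonzero row, so rank(P) = 1.

1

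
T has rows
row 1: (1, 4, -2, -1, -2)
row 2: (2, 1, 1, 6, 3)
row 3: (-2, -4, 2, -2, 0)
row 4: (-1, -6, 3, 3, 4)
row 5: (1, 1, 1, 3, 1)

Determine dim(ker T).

Row reduce to echelon form.
R2 ← R2 − (2)·R1: [0, -7, 5, 8, 7]
R3 ← R3 + (2)·R1: [0, 4, -2, -4, -4]
R4 ← R4 + R1: [0, -2, 1, 2, 2]
R5 ← R5 − R1: [0, -3, 3, 4, 3]
R3 ← R3 + (4/7)·R2: [0, 0, 6/7, 4/7, 0]
R4 ← R4 − (2/7)·R2: [0, 0, -3/7, -2/7, 0]
R5 ← R5 − (3/7)·R2: [0, 0, 6/7, 4/7, 0]
R4 ← R4 + (1/2)·R3: [0, 0, 0, 0, 0]
R5 ← R5 − R3: [0, 0, 0, 0, 0]
3 nonzero rows, so rank(T) = 3.
T has 5 columns; by rank–nullity, nullity = 5 − 3 = 2.

2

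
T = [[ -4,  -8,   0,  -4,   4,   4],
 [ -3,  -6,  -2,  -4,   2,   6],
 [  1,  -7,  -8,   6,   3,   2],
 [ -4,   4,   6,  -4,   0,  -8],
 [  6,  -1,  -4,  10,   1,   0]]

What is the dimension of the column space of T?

5

Row reduce to echelon form.
R2 ← R2 − (3/4)·R1: [0, 0, -2, -1, -1, 3]
R3 ← R3 + (1/4)·R1: [0, -9, -8, 5, 4, 3]
R4 ← R4 − R1: [0, 12, 6, 0, -4, -12]
R5 ← R5 + (3/2)·R1: [0, -13, -4, 4, 7, 6]
Swap R2 ↔ R3
R4 ← R4 + (4/3)·R2: [0, 0, -14/3, 20/3, 4/3, -8]
R5 ← R5 − (13/9)·R2: [0, 0, 68/9, -29/9, 11/9, 5/3]
R4 ← R4 − (7/3)·R3: [0, 0, 0, 9, 11/3, -15]
R5 ← R5 + (34/9)·R3: [0, 0, 0, -7, -23/9, 13]
R5 ← R5 + (7/9)·R4: [0, 0, 0, 0, 8/27, 4/3]
Echelon form has 5 nonzero rows, so rank(T) = 5.
The column space has dimension equal to the rank: 5.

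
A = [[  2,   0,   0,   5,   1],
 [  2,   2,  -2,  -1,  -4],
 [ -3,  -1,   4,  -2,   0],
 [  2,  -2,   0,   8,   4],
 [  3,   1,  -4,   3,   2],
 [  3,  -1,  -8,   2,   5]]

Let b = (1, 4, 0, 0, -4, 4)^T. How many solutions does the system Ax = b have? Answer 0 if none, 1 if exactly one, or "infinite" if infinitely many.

Row reduce the augmented matrix [A | b].
R2 ← R2 − R1: [0, 2, -2, -6, -5, 3]
R3 ← R3 + (3/2)·R1: [0, -1, 4, 11/2, 3/2, 3/2]
R4 ← R4 − R1: [0, -2, 0, 3, 3, -1]
R5 ← R5 − (3/2)·R1: [0, 1, -4, -9/2, 1/2, -11/2]
R6 ← R6 − (3/2)·R1: [0, -1, -8, -11/2, 7/2, 5/2]
R3 ← R3 + (1/2)·R2: [0, 0, 3, 5/2, -1, 3]
R4 ← R4 + R2: [0, 0, -2, -3, -2, 2]
R5 ← R5 − (1/2)·R2: [0, 0, -3, -3/2, 3, -7]
R6 ← R6 + (1/2)·R2: [0, 0, -9, -17/2, 1, 4]
R4 ← R4 + (2/3)·R3: [0, 0, 0, -4/3, -8/3, 4]
R5 ← R5 + R3: [0, 0, 0, 1, 2, -4]
R6 ← R6 + (3)·R3: [0, 0, 0, -1, -2, 13]
R5 ← R5 + (3/4)·R4: [0, 0, 0, 0, 0, -1]
R6 ← R6 − (3/4)·R4: [0, 0, 0, 0, 0, 10]
R6 ← R6 + (10)·R5: [0, 0, 0, 0, 0, 0]
The echelon form has 5 nonzero rows; the last pivot sits in the augmented column, so rank(A) = 4 but rank([A|b]) = 5.
Since the ranks differ, the system is inconsistent.
It has no solutions.

0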